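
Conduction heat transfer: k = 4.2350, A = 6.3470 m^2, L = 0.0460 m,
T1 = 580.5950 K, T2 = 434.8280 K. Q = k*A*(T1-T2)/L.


dT = 145.7670 K
Q = 4.2350 * 6.3470 * 145.7670 / 0.0460 = 85177.1877 W

85177.1877 W


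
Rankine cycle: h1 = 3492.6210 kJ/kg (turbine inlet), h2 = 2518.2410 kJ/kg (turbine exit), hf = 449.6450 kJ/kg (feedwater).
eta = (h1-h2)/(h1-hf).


W = 974.3800 kJ/kg
Q_in = 3042.9760 kJ/kg
eta = 0.3202 = 32.0206%

eta = 32.0206%


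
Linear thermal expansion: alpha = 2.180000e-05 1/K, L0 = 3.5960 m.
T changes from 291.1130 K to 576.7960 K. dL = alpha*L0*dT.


dT = 285.6830 K
dL = 2.180000e-05 * 3.5960 * 285.6830 = 0.022395 m
L_final = 3.618395 m

dL = 0.022395 m


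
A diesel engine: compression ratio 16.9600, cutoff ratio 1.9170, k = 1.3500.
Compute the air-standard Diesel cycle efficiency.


r^(k-1) = 2.6934
rc^k = 2.4074
eta = 0.5779 = 57.7914%

57.7914%


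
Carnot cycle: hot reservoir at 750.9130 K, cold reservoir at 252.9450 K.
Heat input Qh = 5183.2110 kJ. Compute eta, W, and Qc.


eta = 1 - 252.9450/750.9130 = 0.6632
W = 0.6632 * 5183.2110 = 3437.2467 kJ
Qc = 5183.2110 - 3437.2467 = 1745.9643 kJ

eta = 66.3150%, W = 3437.2467 kJ, Qc = 1745.9643 kJ


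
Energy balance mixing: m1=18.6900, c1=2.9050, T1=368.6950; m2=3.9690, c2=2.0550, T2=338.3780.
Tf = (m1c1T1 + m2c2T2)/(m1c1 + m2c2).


num = 22778.0030
den = 62.4507
Tf = 364.7355 K

364.7355 K


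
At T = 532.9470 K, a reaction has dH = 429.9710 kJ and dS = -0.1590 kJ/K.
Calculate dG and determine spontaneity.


T*dS = 532.9470 * -0.1590 = -84.7386 kJ
dG = 429.9710 + 84.7386 = 514.7096 kJ (non-spontaneous)

dG = 514.7096 kJ, non-spontaneous


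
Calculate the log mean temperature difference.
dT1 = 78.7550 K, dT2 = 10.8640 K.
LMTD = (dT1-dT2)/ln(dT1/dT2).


dT1/dT2 = 7.2492
ln(dT1/dT2) = 1.9809
LMTD = 67.8910 / 1.9809 = 34.2730 K

34.2730 K


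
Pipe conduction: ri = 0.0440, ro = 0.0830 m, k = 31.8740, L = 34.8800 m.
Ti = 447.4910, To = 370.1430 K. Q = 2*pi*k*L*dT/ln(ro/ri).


dT = 77.3480 K
ln(ro/ri) = 0.6347
Q = 2*pi*31.8740*34.8800*77.3480 / 0.6347 = 851347.8638 W

851347.8638 W


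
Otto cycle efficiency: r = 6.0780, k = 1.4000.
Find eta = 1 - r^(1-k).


r^(k-1) = 2.0583
eta = 1 - 1/2.0583 = 0.5142 = 51.4157%

51.4157%


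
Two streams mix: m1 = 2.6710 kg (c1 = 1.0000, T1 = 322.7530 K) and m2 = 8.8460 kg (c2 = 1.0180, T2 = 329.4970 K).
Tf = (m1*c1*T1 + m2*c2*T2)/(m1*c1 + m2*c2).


num = 3829.2689
den = 11.6762
Tf = 327.9543 K

327.9543 K


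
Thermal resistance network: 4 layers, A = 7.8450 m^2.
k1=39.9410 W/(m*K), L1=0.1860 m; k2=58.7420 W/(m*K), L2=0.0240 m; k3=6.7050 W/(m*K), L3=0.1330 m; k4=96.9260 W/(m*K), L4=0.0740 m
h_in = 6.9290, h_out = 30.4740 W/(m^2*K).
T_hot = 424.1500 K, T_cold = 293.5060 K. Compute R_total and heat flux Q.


R_conv_in = 1/(6.9290*7.8450) = 0.0184
R_1 = 0.1860/(39.9410*7.8450) = 0.0006
R_2 = 0.0240/(58.7420*7.8450) = 5.2080e-05
R_3 = 0.1330/(6.7050*7.8450) = 0.0025
R_4 = 0.0740/(96.9260*7.8450) = 9.7319e-05
R_conv_out = 1/(30.4740*7.8450) = 0.0042
R_total = 0.0259 K/W
Q = 130.6440 / 0.0259 = 5053.7414 W

R_total = 0.0259 K/W, Q = 5053.7414 W


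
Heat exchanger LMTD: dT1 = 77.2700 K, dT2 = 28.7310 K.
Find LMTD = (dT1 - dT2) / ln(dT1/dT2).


dT1/dT2 = 2.6894
ln(dT1/dT2) = 0.9893
LMTD = 48.5390 / 0.9893 = 49.0625 K

49.0625 K


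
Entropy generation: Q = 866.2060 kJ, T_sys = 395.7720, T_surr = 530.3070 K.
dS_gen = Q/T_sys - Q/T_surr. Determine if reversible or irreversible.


dS_sys = 866.2060/395.7720 = 2.1886 kJ/K
dS_surr = -866.2060/530.3070 = -1.6334 kJ/K
dS_gen = 2.1886 - 1.6334 = 0.5552 kJ/K (irreversible)

dS_gen = 0.5552 kJ/K, irreversible


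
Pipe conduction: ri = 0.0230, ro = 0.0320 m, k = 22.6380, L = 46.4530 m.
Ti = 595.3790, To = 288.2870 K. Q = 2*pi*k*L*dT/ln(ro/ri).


dT = 307.0920 K
ln(ro/ri) = 0.3302
Q = 2*pi*22.6380*46.4530*307.0920 / 0.3302 = 6144241.8120 W

6144241.8120 W


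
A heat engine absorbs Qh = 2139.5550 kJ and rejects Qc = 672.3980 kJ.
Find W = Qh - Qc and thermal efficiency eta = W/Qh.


W = 2139.5550 - 672.3980 = 1467.1570 kJ
eta = 1467.1570 / 2139.5550 = 0.6857 = 68.5730%

W = 1467.1570 kJ, eta = 68.5730%


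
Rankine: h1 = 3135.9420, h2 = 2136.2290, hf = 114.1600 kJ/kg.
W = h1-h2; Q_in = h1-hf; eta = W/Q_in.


W = 999.7130 kJ/kg
Q_in = 3021.7820 kJ/kg
eta = 0.3308 = 33.0836%

eta = 33.0836%


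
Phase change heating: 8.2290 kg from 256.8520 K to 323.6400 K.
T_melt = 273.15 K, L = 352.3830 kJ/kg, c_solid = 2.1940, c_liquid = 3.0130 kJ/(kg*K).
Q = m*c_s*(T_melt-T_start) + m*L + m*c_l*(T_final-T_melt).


Q1 (sensible, solid) = 8.2290 * 2.1940 * 16.2980 = 294.2510 kJ
Q2 (latent) = 8.2290 * 352.3830 = 2899.7597 kJ
Q3 (sensible, liquid) = 8.2290 * 3.0130 * 50.4900 = 1251.8479 kJ
Q_total = 4445.8586 kJ

4445.8586 kJ


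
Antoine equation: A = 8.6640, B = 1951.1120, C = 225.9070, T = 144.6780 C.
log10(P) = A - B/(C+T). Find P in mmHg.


C+T = 370.5850
B/(C+T) = 5.2650
log10(P) = 8.6640 - 5.2650 = 3.3990
P = 10^3.3990 = 2506.3899 mmHg

2506.3899 mmHg


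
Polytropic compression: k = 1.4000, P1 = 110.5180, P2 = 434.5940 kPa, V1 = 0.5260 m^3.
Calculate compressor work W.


(k-1)/k = 0.2857
(P2/P1)^exp = 1.4788
W = 3.5000 * 110.5180 * 0.5260 * (1.4788 - 1) = 97.4120 kJ

97.4120 kJ


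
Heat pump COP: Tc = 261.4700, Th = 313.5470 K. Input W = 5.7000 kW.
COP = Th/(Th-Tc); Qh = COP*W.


COP = 313.5470 / 52.0770 = 6.0208
Qh = 6.0208 * 5.7000 = 34.3188 kW

COP = 6.0208, Qh = 34.3188 kW


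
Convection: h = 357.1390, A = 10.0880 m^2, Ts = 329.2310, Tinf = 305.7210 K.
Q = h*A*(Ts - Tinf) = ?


dT = 23.5100 K
Q = 357.1390 * 10.0880 * 23.5100 = 84702.2566 W

84702.2566 W


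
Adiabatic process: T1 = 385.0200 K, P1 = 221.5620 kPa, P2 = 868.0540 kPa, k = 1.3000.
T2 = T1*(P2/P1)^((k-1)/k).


(k-1)/k = 0.2308
(P2/P1)^exp = 1.3704
T2 = 385.0200 * 1.3704 = 527.6444 K

527.6444 K


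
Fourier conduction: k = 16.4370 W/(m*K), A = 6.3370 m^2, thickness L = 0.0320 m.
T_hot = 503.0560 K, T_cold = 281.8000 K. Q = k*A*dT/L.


dT = 221.2560 K
Q = 16.4370 * 6.3370 * 221.2560 / 0.0320 = 720197.0542 W

720197.0542 W


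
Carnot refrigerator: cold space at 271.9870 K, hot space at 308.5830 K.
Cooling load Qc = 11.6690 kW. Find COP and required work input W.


COP = 271.9870 / 36.5960 = 7.4322
W = 11.6690 / 7.4322 = 1.5701 kW

COP = 7.4322, W = 1.5701 kW


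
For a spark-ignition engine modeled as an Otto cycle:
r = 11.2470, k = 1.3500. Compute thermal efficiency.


r^(k-1) = 2.3327
eta = 1 - 1/2.3327 = 0.5713 = 57.1316%

57.1316%


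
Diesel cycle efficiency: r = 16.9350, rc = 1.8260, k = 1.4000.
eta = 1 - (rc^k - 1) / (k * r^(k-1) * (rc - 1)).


r^(k-1) = 3.1011
rc^k = 2.3233
eta = 0.6310 = 63.0998%

63.0998%


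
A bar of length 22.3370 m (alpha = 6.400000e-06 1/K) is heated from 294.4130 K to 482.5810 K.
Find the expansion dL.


dT = 188.1680 K
dL = 6.400000e-06 * 22.3370 * 188.1680 = 0.026900 m
L_final = 22.363900 m

dL = 0.026900 m


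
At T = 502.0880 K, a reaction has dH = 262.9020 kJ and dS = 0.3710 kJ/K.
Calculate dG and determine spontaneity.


T*dS = 502.0880 * 0.3710 = 186.2746 kJ
dG = 262.9020 - 186.2746 = 76.6274 kJ (non-spontaneous)

dG = 76.6274 kJ, non-spontaneous


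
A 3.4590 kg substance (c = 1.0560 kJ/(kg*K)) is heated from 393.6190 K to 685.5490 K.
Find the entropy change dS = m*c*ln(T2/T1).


T2/T1 = 1.7417
ln(T2/T1) = 0.5548
dS = 3.4590 * 1.0560 * 0.5548 = 2.0267 kJ/K

2.0267 kJ/K


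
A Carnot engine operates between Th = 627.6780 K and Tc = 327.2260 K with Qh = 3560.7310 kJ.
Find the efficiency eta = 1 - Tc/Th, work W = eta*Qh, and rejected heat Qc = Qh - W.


eta = 1 - 327.2260/627.6780 = 0.4787
W = 0.4787 * 3560.7310 = 1704.4229 kJ
Qc = 3560.7310 - 1704.4229 = 1856.3081 kJ

eta = 47.8672%, W = 1704.4229 kJ, Qc = 1856.3081 kJ


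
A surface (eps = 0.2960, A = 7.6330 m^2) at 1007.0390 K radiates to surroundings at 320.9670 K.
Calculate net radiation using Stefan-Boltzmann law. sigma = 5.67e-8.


T^4 = 1.0285e+12
Tsurr^4 = 1.0613e+10
Q = 0.2960 * 5.67e-8 * 7.6330 * 1.0178e+12 = 130391.7846 W

130391.7846 W


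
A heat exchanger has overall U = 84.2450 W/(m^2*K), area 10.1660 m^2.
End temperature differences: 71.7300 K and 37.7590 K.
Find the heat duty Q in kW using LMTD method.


LMTD = 52.9403 K
Q = 84.2450 * 10.1660 * 52.9403 = 45339.8982 W = 45.3399 kW

45.3399 kW


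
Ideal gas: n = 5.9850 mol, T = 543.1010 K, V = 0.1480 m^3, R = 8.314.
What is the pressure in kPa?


P = nRT/V = 5.9850 * 8.314 * 543.1010 / 0.1480
= 27024.3202 / 0.1480 = 182596.7578 Pa = 182.5968 kPa

182.5968 kPa


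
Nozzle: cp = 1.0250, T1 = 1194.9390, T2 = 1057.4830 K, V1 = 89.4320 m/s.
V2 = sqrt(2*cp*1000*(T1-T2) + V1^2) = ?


dT = 137.4560 K
2*cp*1000*dT = 281784.8000
V1^2 = 7998.0826
V2 = sqrt(289782.8826) = 538.3149 m/s

538.3149 m/s


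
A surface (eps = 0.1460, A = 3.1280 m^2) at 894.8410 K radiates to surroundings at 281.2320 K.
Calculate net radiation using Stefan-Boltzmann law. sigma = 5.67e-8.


T^4 = 6.4119e+11
Tsurr^4 = 6.2555e+09
Q = 0.1460 * 5.67e-8 * 3.1280 * 6.3493e+11 = 16441.0042 W

16441.0042 W


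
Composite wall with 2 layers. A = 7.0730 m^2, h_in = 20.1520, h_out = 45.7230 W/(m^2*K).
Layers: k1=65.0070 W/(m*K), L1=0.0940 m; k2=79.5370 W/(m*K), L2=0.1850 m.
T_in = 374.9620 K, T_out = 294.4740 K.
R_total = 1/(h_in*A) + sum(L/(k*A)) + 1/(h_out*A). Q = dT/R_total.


R_conv_in = 1/(20.1520*7.0730) = 0.0070
R_1 = 0.0940/(65.0070*7.0730) = 0.0002
R_2 = 0.1850/(79.5370*7.0730) = 0.0003
R_conv_out = 1/(45.7230*7.0730) = 0.0031
R_total = 0.0106 K/W
Q = 80.4880 / 0.0106 = 7563.7635 W

R_total = 0.0106 K/W, Q = 7563.7635 W


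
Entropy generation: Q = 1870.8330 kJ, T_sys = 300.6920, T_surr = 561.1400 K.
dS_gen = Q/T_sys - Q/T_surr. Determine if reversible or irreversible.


dS_sys = 1870.8330/300.6920 = 6.2218 kJ/K
dS_surr = -1870.8330/561.1400 = -3.3340 kJ/K
dS_gen = 6.2218 - 3.3340 = 2.8878 kJ/K (irreversible)

dS_gen = 2.8878 kJ/K, irreversible


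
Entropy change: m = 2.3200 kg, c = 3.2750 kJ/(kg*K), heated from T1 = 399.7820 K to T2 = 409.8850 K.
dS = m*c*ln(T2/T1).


T2/T1 = 1.0253
ln(T2/T1) = 0.0250
dS = 2.3200 * 3.2750 * 0.0250 = 0.1896 kJ/K

0.1896 kJ/K


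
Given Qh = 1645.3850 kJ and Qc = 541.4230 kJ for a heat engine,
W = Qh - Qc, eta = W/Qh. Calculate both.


W = 1645.3850 - 541.4230 = 1103.9620 kJ
eta = 1103.9620 / 1645.3850 = 0.6709 = 67.0944%

W = 1103.9620 kJ, eta = 67.0944%


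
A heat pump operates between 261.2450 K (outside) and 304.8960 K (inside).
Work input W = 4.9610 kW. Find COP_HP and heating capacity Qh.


COP = 304.8960 / 43.6510 = 6.9849
Qh = 6.9849 * 4.9610 = 34.6519 kW

COP = 6.9849, Qh = 34.6519 kW


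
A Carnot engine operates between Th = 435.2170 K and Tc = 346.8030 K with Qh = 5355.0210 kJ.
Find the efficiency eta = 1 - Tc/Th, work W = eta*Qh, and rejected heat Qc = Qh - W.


eta = 1 - 346.8030/435.2170 = 0.2031
W = 0.2031 * 5355.0210 = 1087.8684 kJ
Qc = 5355.0210 - 1087.8684 = 4267.1526 kJ

eta = 20.3149%, W = 1087.8684 kJ, Qc = 4267.1526 kJ


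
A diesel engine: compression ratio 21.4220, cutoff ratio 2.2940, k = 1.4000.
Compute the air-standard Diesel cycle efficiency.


r^(k-1) = 3.4068
rc^k = 3.1976
eta = 0.6439 = 64.3916%

64.3916%


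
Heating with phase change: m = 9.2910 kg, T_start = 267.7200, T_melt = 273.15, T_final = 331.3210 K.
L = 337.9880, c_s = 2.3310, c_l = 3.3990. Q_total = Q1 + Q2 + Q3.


Q1 (sensible, solid) = 9.2910 * 2.3310 * 5.4300 = 117.5993 kJ
Q2 (latent) = 9.2910 * 337.9880 = 3140.2465 kJ
Q3 (sensible, liquid) = 9.2910 * 3.3990 * 58.1710 = 1837.0465 kJ
Q_total = 5094.8923 kJ

5094.8923 kJ


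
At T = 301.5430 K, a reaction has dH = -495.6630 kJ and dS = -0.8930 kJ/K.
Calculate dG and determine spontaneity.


T*dS = 301.5430 * -0.8930 = -269.2779 kJ
dG = -495.6630 + 269.2779 = -226.3851 kJ (spontaneous)

dG = -226.3851 kJ, spontaneous


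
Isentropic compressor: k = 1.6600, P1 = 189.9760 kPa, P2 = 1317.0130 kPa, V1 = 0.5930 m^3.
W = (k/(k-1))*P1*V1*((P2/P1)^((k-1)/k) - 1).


(k-1)/k = 0.3976
(P2/P1)^exp = 2.1594
W = 2.5152 * 189.9760 * 0.5930 * (2.1594 - 1) = 328.5078 kJ

328.5078 kJ


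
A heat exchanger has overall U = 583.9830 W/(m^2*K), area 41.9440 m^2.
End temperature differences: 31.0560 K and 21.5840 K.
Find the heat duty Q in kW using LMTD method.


LMTD = 26.0334 K
Q = 583.9830 * 41.9440 * 26.0334 = 637678.2757 W = 637.6783 kW

637.6783 kW


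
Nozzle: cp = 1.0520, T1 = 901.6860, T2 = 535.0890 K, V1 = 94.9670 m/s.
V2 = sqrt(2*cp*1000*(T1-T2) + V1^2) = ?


dT = 366.5970 K
2*cp*1000*dT = 771320.0880
V1^2 = 9018.7311
V2 = sqrt(780338.8191) = 883.3679 m/s

883.3679 m/s


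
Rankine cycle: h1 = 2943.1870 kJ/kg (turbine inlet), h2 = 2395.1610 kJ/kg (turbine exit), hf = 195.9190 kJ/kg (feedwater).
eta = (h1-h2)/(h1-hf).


W = 548.0260 kJ/kg
Q_in = 2747.2680 kJ/kg
eta = 0.1995 = 19.9480%

eta = 19.9480%


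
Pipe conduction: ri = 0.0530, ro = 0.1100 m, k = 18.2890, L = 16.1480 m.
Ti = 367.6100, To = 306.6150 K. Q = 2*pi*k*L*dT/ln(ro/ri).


dT = 60.9950 K
ln(ro/ri) = 0.7302
Q = 2*pi*18.2890*16.1480*60.9950 / 0.7302 = 155005.7627 W

155005.7627 W


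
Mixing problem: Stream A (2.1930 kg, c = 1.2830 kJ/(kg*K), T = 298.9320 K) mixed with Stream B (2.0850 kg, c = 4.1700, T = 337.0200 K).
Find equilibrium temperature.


num = 3771.2843
den = 11.5081
Tf = 327.7078 K

327.7078 K


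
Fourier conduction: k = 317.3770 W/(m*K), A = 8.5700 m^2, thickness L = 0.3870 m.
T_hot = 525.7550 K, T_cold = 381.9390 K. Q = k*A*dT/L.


dT = 143.8160 K
Q = 317.3770 * 8.5700 * 143.8160 / 0.3870 = 1010770.3946 W

1010770.3946 W


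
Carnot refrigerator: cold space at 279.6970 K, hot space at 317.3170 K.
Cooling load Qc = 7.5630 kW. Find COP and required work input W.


COP = 279.6970 / 37.6200 = 7.4348
W = 7.5630 / 7.4348 = 1.0172 kW

COP = 7.4348, W = 1.0172 kW


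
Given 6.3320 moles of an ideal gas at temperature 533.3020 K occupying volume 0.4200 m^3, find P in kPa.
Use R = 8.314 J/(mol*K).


P = nRT/V = 6.3320 * 8.314 * 533.3020 / 0.4200
= 28075.2827 / 0.4200 = 66845.9113 Pa = 66.8459 kPa

66.8459 kPa


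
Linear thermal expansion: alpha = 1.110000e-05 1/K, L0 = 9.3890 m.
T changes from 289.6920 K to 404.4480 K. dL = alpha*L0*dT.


dT = 114.7560 K
dL = 1.110000e-05 * 9.3890 * 114.7560 = 0.011960 m
L_final = 9.400960 m

dL = 0.011960 m


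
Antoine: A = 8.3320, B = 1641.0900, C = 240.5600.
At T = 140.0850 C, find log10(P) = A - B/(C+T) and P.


C+T = 380.6450
B/(C+T) = 4.3113
log10(P) = 8.3320 - 4.3113 = 4.0207
P = 10^4.0207 = 10487.2118 mmHg

10487.2118 mmHg


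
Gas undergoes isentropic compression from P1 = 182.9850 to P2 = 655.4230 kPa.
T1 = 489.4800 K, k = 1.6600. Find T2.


(k-1)/k = 0.3976
(P2/P1)^exp = 1.6608
T2 = 489.4800 * 1.6608 = 812.9096 K

812.9096 K


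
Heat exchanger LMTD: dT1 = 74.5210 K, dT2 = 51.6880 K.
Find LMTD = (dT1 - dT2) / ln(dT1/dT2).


dT1/dT2 = 1.4417
ln(dT1/dT2) = 0.3659
LMTD = 22.8330 / 0.3659 = 62.4099 K

62.4099 K


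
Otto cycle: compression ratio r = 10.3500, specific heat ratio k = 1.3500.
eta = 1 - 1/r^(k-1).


r^(k-1) = 2.2658
eta = 1 - 1/2.2658 = 0.5587 = 55.8662%

55.8662%


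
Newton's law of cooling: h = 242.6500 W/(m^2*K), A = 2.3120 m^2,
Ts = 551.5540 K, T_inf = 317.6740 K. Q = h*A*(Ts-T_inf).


dT = 233.8800 K
Q = 242.6500 * 2.3120 * 233.8800 = 131208.2704 W

131208.2704 W


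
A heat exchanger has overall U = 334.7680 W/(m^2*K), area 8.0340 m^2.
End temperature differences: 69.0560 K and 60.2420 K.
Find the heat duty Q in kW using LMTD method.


LMTD = 64.5487 K
Q = 334.7680 * 8.0340 * 64.5487 = 173605.5127 W = 173.6055 kW

173.6055 kW


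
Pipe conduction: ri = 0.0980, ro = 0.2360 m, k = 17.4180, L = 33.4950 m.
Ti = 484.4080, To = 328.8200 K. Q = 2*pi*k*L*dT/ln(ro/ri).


dT = 155.5880 K
ln(ro/ri) = 0.8789
Q = 2*pi*17.4180*33.4950*155.5880 / 0.8789 = 648951.7357 W

648951.7357 W


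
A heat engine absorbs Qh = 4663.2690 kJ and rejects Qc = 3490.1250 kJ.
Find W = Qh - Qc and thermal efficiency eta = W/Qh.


W = 4663.2690 - 3490.1250 = 1173.1440 kJ
eta = 1173.1440 / 4663.2690 = 0.2516 = 25.1571%

W = 1173.1440 kJ, eta = 25.1571%


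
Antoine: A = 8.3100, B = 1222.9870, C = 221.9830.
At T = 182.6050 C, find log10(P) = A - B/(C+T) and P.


C+T = 404.5880
B/(C+T) = 3.0228
log10(P) = 8.3100 - 3.0228 = 5.2872
P = 10^5.2872 = 193733.1636 mmHg

193733.1636 mmHg


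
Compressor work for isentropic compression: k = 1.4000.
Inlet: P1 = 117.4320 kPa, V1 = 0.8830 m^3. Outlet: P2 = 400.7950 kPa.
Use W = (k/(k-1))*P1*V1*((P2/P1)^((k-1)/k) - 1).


(k-1)/k = 0.2857
(P2/P1)^exp = 1.4201
W = 3.5000 * 117.4320 * 0.8830 * (1.4201 - 1) = 152.4708 kJ

152.4708 kJ


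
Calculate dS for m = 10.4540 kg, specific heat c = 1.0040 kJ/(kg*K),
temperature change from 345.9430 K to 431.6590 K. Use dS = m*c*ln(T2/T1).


T2/T1 = 1.2478
ln(T2/T1) = 0.2214
dS = 10.4540 * 1.0040 * 0.2214 = 2.3234 kJ/K

2.3234 kJ/K


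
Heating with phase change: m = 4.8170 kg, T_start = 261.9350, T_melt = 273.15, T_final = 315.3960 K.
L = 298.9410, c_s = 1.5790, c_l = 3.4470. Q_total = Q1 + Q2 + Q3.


Q1 (sensible, solid) = 4.8170 * 1.5790 * 11.2150 = 85.3018 kJ
Q2 (latent) = 4.8170 * 298.9410 = 1439.9988 kJ
Q3 (sensible, liquid) = 4.8170 * 3.4470 * 42.2460 = 701.4610 kJ
Q_total = 2226.7616 kJ

2226.7616 kJ


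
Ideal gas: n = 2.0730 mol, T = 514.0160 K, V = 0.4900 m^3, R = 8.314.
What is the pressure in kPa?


P = nRT/V = 2.0730 * 8.314 * 514.0160 / 0.4900
= 8859.0257 / 0.4900 = 18079.6442 Pa = 18.0796 kPa

18.0796 kPa


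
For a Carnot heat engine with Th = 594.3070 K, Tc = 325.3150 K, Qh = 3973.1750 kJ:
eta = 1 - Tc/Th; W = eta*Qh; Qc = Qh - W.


eta = 1 - 325.3150/594.3070 = 0.4526
W = 0.4526 * 3973.1750 = 1798.3168 kJ
Qc = 3973.1750 - 1798.3168 = 2174.8582 kJ

eta = 45.2615%, W = 1798.3168 kJ, Qc = 2174.8582 kJ


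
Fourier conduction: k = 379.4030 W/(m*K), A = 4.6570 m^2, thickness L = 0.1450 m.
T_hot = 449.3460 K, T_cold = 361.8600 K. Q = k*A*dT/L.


dT = 87.4860 K
Q = 379.4030 * 4.6570 * 87.4860 / 0.1450 = 1066049.9562 W

1066049.9562 W


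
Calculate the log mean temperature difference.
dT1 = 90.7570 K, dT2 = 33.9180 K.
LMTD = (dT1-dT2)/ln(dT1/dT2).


dT1/dT2 = 2.6758
ln(dT1/dT2) = 0.9842
LMTD = 56.8390 / 0.9842 = 57.7491 K

57.7491 K


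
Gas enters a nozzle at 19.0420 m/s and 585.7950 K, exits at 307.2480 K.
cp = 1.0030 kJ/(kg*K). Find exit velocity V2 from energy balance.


dT = 278.5470 K
2*cp*1000*dT = 558765.2820
V1^2 = 362.5978
V2 = sqrt(559127.8798) = 747.7485 m/s

747.7485 m/s


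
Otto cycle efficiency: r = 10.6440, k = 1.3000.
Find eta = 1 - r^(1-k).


r^(k-1) = 2.0330
eta = 1 - 1/2.0330 = 0.5081 = 50.8109%

50.8109%


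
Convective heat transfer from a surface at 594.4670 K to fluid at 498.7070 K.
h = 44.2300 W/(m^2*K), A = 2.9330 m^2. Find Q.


dT = 95.7600 K
Q = 44.2300 * 2.9330 * 95.7600 = 12422.6183 W

12422.6183 W


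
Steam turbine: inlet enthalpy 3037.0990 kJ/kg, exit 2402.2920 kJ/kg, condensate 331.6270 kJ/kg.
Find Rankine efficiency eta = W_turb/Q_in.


W = 634.8070 kJ/kg
Q_in = 2705.4720 kJ/kg
eta = 0.2346 = 23.4638%

eta = 23.4638%


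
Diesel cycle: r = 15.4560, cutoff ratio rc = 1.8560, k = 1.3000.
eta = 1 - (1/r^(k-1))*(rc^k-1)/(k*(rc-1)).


r^(k-1) = 2.2737
rc^k = 2.2344
eta = 0.5121 = 51.2143%

51.2143%


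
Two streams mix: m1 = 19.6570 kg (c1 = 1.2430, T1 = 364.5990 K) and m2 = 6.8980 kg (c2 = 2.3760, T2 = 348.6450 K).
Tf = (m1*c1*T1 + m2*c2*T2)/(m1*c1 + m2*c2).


num = 14622.6535
den = 40.8233
Tf = 358.1938 K

358.1938 K


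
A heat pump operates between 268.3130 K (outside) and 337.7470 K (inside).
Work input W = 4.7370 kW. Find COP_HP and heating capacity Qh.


COP = 337.7470 / 69.4340 = 4.8643
Qh = 4.8643 * 4.7370 = 23.0421 kW

COP = 4.8643, Qh = 23.0421 kW


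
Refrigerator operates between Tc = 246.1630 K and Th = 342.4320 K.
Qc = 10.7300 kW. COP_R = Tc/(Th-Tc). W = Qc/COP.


COP = 246.1630 / 96.2690 = 2.5570
W = 10.7300 / 2.5570 = 4.1963 kW

COP = 2.5570, W = 4.1963 kW


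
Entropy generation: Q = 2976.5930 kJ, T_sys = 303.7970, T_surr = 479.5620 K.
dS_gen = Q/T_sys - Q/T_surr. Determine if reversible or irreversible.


dS_sys = 2976.5930/303.7970 = 9.7980 kJ/K
dS_surr = -2976.5930/479.5620 = -6.2069 kJ/K
dS_gen = 9.7980 - 6.2069 = 3.5911 kJ/K (irreversible)

dS_gen = 3.5911 kJ/K, irreversible


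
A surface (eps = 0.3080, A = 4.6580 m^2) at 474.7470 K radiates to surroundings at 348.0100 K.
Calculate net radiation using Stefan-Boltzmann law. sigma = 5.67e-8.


T^4 = 5.0798e+10
Tsurr^4 = 1.4668e+10
Q = 0.3080 * 5.67e-8 * 4.6580 * 3.6130e+10 = 2939.0440 W

2939.0440 W


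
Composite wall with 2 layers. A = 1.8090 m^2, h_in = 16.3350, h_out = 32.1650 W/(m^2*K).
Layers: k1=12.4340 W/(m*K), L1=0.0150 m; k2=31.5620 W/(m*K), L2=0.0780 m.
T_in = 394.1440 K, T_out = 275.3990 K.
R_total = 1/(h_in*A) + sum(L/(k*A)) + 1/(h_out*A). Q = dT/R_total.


R_conv_in = 1/(16.3350*1.8090) = 0.0338
R_1 = 0.0150/(12.4340*1.8090) = 0.0007
R_2 = 0.0780/(31.5620*1.8090) = 0.0014
R_conv_out = 1/(32.1650*1.8090) = 0.0172
R_total = 0.0531 K/W
Q = 118.7450 / 0.0531 = 2237.9360 W

R_total = 0.0531 K/W, Q = 2237.9360 W


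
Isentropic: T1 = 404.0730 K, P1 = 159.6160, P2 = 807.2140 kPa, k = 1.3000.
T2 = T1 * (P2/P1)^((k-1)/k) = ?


(k-1)/k = 0.2308
(P2/P1)^exp = 1.4536
T2 = 404.0730 * 1.4536 = 587.3556 K

587.3556 K


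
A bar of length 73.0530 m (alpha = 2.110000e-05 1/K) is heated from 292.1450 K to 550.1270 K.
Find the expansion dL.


dT = 257.9820 K
dL = 2.110000e-05 * 73.0530 * 257.9820 = 0.397658 m
L_final = 73.450658 m

dL = 0.397658 m


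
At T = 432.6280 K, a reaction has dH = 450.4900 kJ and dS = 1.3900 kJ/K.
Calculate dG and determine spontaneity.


T*dS = 432.6280 * 1.3900 = 601.3529 kJ
dG = 450.4900 - 601.3529 = -150.8629 kJ (spontaneous)

dG = -150.8629 kJ, spontaneous


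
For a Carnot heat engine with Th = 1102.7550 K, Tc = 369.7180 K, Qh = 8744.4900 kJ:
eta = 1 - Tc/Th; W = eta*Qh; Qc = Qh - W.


eta = 1 - 369.7180/1102.7550 = 0.6647
W = 0.6647 * 8744.4900 = 5812.7460 kJ
Qc = 8744.4900 - 5812.7460 = 2931.7440 kJ

eta = 66.4732%, W = 5812.7460 kJ, Qc = 2931.7440 kJ


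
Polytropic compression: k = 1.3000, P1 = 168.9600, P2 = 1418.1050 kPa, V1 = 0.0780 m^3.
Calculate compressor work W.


(k-1)/k = 0.2308
(P2/P1)^exp = 1.6339
W = 4.3333 * 168.9600 * 0.0780 * (1.6339 - 1) = 36.1985 kJ

36.1985 kJ


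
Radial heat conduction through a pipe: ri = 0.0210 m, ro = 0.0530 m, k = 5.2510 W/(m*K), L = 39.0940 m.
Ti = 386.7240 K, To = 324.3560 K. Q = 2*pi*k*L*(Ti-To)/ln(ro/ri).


dT = 62.3680 K
ln(ro/ri) = 0.9258
Q = 2*pi*5.2510*39.0940*62.3680 / 0.9258 = 86894.2333 W

86894.2333 W


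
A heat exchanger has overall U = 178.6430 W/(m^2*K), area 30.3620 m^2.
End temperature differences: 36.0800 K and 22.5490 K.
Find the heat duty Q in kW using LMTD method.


LMTD = 28.7864 K
Q = 178.6430 * 30.3620 * 28.7864 = 156136.3729 W = 156.1364 kW

156.1364 kW


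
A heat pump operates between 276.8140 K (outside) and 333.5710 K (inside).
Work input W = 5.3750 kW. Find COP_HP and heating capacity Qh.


COP = 333.5710 / 56.7570 = 5.8772
Qh = 5.8772 * 5.3750 = 31.5898 kW

COP = 5.8772, Qh = 31.5898 kW


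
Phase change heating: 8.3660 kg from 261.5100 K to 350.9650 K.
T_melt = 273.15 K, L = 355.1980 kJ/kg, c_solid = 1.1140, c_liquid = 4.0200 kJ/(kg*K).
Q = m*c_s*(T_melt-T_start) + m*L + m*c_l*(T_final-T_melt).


Q1 (sensible, solid) = 8.3660 * 1.1140 * 11.6400 = 108.4816 kJ
Q2 (latent) = 8.3660 * 355.1980 = 2971.5865 kJ
Q3 (sensible, liquid) = 8.3660 * 4.0200 * 77.8150 = 2617.0212 kJ
Q_total = 5697.0892 kJ

5697.0892 kJ


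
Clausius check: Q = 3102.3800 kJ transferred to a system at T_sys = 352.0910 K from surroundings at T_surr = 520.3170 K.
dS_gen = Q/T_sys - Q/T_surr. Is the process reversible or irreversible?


dS_sys = 3102.3800/352.0910 = 8.8113 kJ/K
dS_surr = -3102.3800/520.3170 = -5.9625 kJ/K
dS_gen = 8.8113 - 5.9625 = 2.8488 kJ/K (irreversible)

dS_gen = 2.8488 kJ/K, irreversible


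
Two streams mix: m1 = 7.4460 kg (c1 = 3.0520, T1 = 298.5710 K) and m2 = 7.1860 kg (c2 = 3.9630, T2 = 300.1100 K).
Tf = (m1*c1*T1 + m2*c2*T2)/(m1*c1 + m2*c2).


num = 15331.6513
den = 51.2033
Tf = 299.4270 K

299.4270 K


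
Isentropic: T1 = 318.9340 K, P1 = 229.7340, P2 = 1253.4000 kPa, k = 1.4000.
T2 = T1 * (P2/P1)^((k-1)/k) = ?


(k-1)/k = 0.2857
(P2/P1)^exp = 1.6238
T2 = 318.9340 * 1.6238 = 517.8852 K

517.8852 K


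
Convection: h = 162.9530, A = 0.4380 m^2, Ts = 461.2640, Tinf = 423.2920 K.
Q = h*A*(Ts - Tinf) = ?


dT = 37.9720 K
Q = 162.9530 * 0.4380 * 37.9720 = 2710.1913 W

2710.1913 W


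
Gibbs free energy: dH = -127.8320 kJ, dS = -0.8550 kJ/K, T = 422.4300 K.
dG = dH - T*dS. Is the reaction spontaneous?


T*dS = 422.4300 * -0.8550 = -361.1776 kJ
dG = -127.8320 + 361.1776 = 233.3456 kJ (non-spontaneous)

dG = 233.3456 kJ, non-spontaneous


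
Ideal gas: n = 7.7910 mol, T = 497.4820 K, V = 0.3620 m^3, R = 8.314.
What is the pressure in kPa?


P = nRT/V = 7.7910 * 8.314 * 497.4820 / 0.3620
= 32224.0851 / 0.3620 = 89016.8097 Pa = 89.0168 kPa

89.0168 kPa


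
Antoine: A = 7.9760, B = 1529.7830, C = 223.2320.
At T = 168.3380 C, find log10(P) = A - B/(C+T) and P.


C+T = 391.5700
B/(C+T) = 3.9068
log10(P) = 7.9760 - 3.9068 = 4.0692
P = 10^4.0692 = 11727.5376 mmHg

11727.5376 mmHg


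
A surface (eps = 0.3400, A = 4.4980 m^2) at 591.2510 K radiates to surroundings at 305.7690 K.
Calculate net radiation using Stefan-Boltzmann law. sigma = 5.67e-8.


T^4 = 1.2220e+11
Tsurr^4 = 8.7413e+09
Q = 0.3400 * 5.67e-8 * 4.4980 * 1.1346e+11 = 9838.6839 W

9838.6839 W


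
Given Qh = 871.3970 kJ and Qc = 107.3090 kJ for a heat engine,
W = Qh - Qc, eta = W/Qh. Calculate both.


W = 871.3970 - 107.3090 = 764.0880 kJ
eta = 764.0880 / 871.3970 = 0.8769 = 87.6854%

W = 764.0880 kJ, eta = 87.6854%


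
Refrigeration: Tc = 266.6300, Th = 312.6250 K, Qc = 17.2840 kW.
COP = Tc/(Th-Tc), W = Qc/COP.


COP = 266.6300 / 45.9950 = 5.7969
W = 17.2840 / 5.7969 = 2.9816 kW

COP = 5.7969, W = 2.9816 kW


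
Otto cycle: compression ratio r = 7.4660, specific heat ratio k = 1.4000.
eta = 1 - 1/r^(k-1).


r^(k-1) = 2.2348
eta = 1 - 1/2.2348 = 0.5525 = 55.2529%

55.2529%


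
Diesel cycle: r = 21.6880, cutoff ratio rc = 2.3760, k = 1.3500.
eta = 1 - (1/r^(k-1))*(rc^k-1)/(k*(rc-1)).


r^(k-1) = 2.9355
rc^k = 3.2166
eta = 0.5935 = 59.3508%

59.3508%


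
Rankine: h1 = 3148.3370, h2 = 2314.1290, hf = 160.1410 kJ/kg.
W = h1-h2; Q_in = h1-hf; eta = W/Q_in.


W = 834.2080 kJ/kg
Q_in = 2988.1960 kJ/kg
eta = 0.2792 = 27.9168%

eta = 27.9168%


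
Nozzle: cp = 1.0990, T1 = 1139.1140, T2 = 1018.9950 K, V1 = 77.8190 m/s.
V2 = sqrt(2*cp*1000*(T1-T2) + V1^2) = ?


dT = 120.1190 K
2*cp*1000*dT = 264021.5620
V1^2 = 6055.7968
V2 = sqrt(270077.3588) = 519.6897 m/s

519.6897 m/s


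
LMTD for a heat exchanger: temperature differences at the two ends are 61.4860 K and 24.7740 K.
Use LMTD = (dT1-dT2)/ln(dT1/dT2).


dT1/dT2 = 2.4819
ln(dT1/dT2) = 0.9090
LMTD = 36.7120 / 0.9090 = 40.3866 K

40.3866 K


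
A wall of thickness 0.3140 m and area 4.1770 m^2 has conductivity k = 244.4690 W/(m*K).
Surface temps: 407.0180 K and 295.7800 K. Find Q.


dT = 111.2380 K
Q = 244.4690 * 4.1770 * 111.2380 / 0.3140 = 361752.7116 W

361752.7116 W


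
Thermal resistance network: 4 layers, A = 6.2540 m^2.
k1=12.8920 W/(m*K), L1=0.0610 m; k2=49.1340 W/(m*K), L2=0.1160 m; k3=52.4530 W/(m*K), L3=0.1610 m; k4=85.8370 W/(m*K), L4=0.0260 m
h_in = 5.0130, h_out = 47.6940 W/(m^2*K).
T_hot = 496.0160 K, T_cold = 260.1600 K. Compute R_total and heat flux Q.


R_conv_in = 1/(5.0130*6.2540) = 0.0319
R_1 = 0.0610/(12.8920*6.2540) = 0.0008
R_2 = 0.1160/(49.1340*6.2540) = 0.0004
R_3 = 0.1610/(52.4530*6.2540) = 0.0005
R_4 = 0.0260/(85.8370*6.2540) = 4.8433e-05
R_conv_out = 1/(47.6940*6.2540) = 0.0034
R_total = 0.0369 K/W
Q = 235.8560 / 0.0369 = 6387.8705 W

R_total = 0.0369 K/W, Q = 6387.8705 W


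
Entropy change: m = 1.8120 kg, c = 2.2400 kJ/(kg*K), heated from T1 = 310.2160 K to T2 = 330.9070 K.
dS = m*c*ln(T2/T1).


T2/T1 = 1.0667
ln(T2/T1) = 0.0646
dS = 1.8120 * 2.2400 * 0.0646 = 0.2621 kJ/K

0.2621 kJ/K


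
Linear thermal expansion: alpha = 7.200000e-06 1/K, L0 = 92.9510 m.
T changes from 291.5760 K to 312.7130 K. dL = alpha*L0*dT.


dT = 21.1370 K
dL = 7.200000e-06 * 92.9510 * 21.1370 = 0.014146 m
L_final = 92.965146 m

dL = 0.014146 m


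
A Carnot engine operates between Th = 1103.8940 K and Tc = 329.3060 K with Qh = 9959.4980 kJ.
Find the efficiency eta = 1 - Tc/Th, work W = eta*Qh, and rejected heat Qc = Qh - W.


eta = 1 - 329.3060/1103.8940 = 0.7017
W = 0.7017 * 9959.4980 = 6988.4496 kJ
Qc = 9959.4980 - 6988.4496 = 2971.0484 kJ

eta = 70.1687%, W = 6988.4496 kJ, Qc = 2971.0484 kJ


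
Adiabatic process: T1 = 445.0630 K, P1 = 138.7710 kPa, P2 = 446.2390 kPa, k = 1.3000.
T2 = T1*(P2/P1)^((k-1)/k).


(k-1)/k = 0.2308
(P2/P1)^exp = 1.3094
T2 = 445.0630 * 1.3094 = 582.7517 K

582.7517 K


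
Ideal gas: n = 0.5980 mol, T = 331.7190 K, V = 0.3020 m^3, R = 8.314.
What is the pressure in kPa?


P = nRT/V = 0.5980 * 8.314 * 331.7190 / 0.3020
= 1649.2312 / 0.3020 = 5461.0306 Pa = 5.4610 kPa

5.4610 kPa


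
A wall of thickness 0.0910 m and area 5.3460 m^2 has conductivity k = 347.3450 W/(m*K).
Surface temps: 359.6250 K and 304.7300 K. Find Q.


dT = 54.8950 K
Q = 347.3450 * 5.3460 * 54.8950 / 0.0910 = 1120163.4635 W

1120163.4635 W


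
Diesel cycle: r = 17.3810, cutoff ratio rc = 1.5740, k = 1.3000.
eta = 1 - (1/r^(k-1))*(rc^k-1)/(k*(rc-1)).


r^(k-1) = 2.3552
rc^k = 1.8035
eta = 0.5428 = 54.2822%

54.2822%


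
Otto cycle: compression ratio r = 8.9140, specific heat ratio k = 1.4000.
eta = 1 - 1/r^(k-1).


r^(k-1) = 2.3990
eta = 1 - 1/2.3990 = 0.5832 = 58.3159%

58.3159%


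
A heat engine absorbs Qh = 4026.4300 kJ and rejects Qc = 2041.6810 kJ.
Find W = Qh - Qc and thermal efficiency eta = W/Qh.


W = 4026.4300 - 2041.6810 = 1984.7490 kJ
eta = 1984.7490 / 4026.4300 = 0.4929 = 49.2930%

W = 1984.7490 kJ, eta = 49.2930%


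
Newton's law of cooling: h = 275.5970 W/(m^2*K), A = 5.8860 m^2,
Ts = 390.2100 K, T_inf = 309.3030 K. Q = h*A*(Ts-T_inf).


dT = 80.9070 K
Q = 275.5970 * 5.8860 * 80.9070 = 131244.4181 W

131244.4181 W


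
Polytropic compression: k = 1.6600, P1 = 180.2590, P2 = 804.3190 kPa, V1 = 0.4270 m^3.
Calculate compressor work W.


(k-1)/k = 0.3976
(P2/P1)^exp = 1.8124
W = 2.5152 * 180.2590 * 0.4270 * (1.8124 - 1) = 157.2693 kJ

157.2693 kJ


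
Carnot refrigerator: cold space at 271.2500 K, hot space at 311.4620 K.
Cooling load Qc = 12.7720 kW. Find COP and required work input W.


COP = 271.2500 / 40.2120 = 6.7455
W = 12.7720 / 6.7455 = 1.8934 kW

COP = 6.7455, W = 1.8934 kW


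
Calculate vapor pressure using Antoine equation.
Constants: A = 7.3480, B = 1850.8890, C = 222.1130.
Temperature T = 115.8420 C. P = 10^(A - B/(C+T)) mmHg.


C+T = 337.9550
B/(C+T) = 5.4767
log10(P) = 7.3480 - 5.4767 = 1.8713
P = 10^1.8713 = 74.3478 mmHg

74.3478 mmHg


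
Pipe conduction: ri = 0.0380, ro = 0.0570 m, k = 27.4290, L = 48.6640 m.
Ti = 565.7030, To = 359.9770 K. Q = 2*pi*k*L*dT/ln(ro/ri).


dT = 205.7260 K
ln(ro/ri) = 0.4055
Q = 2*pi*27.4290*48.6640*205.7260 / 0.4055 = 4255330.9384 W

4255330.9384 W


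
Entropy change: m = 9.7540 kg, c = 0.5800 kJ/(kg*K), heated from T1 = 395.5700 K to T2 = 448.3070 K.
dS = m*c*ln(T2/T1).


T2/T1 = 1.1333
ln(T2/T1) = 0.1252
dS = 9.7540 * 0.5800 * 0.1252 = 0.7080 kJ/K

0.7080 kJ/K


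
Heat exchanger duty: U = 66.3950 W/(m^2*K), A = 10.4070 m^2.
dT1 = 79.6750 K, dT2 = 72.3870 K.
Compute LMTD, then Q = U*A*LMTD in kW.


LMTD = 75.9727 K
Q = 66.3950 * 10.4070 * 75.9727 = 52495.0997 W = 52.4951 kW

52.4951 kW


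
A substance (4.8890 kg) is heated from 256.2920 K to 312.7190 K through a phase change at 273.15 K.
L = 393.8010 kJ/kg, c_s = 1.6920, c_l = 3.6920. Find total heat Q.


Q1 (sensible, solid) = 4.8890 * 1.6920 * 16.8580 = 139.4525 kJ
Q2 (latent) = 4.8890 * 393.8010 = 1925.2931 kJ
Q3 (sensible, liquid) = 4.8890 * 3.6920 * 39.5690 = 714.2279 kJ
Q_total = 2778.9735 kJ

2778.9735 kJ


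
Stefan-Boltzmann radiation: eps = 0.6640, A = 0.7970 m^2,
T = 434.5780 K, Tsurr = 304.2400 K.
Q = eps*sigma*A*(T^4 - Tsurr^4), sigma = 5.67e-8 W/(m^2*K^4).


T^4 = 3.5667e+10
Tsurr^4 = 8.5677e+09
Q = 0.6640 * 5.67e-8 * 0.7970 * 2.7100e+10 = 813.1543 W

813.1543 W


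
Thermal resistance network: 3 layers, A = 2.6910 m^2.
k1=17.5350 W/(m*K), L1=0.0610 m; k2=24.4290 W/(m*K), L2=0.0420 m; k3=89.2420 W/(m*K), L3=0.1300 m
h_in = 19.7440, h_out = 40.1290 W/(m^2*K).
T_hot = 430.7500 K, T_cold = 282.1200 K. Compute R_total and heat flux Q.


R_conv_in = 1/(19.7440*2.6910) = 0.0188
R_1 = 0.0610/(17.5350*2.6910) = 0.0013
R_2 = 0.0420/(24.4290*2.6910) = 0.0006
R_3 = 0.1300/(89.2420*2.6910) = 0.0005
R_conv_out = 1/(40.1290*2.6910) = 0.0093
R_total = 0.0306 K/W
Q = 148.6300 / 0.0306 = 4864.3924 W

R_total = 0.0306 K/W, Q = 4864.3924 W


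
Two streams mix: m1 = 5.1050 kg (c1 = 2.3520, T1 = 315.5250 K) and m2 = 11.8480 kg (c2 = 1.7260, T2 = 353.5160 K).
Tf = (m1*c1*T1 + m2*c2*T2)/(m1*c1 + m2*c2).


num = 11017.7738
den = 32.4566
Tf = 339.4617 K

339.4617 K


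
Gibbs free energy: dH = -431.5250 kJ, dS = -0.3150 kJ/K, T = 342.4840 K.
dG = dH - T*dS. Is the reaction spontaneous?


T*dS = 342.4840 * -0.3150 = -107.8825 kJ
dG = -431.5250 + 107.8825 = -323.6425 kJ (spontaneous)

dG = -323.6425 kJ, spontaneous


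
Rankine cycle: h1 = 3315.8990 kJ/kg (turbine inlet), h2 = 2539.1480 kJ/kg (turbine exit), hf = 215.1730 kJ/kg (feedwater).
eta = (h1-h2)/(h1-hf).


W = 776.7510 kJ/kg
Q_in = 3100.7260 kJ/kg
eta = 0.2505 = 25.0506%

eta = 25.0506%


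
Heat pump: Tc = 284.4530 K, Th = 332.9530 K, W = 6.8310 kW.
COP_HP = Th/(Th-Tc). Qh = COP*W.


COP = 332.9530 / 48.5000 = 6.8650
Qh = 6.8650 * 6.8310 = 46.8949 kW

COP = 6.8650, Qh = 46.8949 kW


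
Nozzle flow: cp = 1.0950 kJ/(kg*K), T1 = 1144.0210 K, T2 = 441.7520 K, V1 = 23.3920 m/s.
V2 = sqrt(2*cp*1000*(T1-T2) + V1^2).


dT = 702.2690 K
2*cp*1000*dT = 1537969.1100
V1^2 = 547.1857
V2 = sqrt(1538516.2957) = 1240.3694 m/s

1240.3694 m/s


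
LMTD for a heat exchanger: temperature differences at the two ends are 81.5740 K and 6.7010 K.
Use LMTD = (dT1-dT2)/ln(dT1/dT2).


dT1/dT2 = 12.1734
ln(dT1/dT2) = 2.4993
LMTD = 74.8730 / 2.4993 = 29.9581 K

29.9581 K


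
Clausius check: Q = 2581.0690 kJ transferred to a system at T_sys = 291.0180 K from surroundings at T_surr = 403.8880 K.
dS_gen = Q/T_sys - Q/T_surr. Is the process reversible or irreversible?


dS_sys = 2581.0690/291.0180 = 8.8691 kJ/K
dS_surr = -2581.0690/403.8880 = -6.3906 kJ/K
dS_gen = 8.8691 - 6.3906 = 2.4785 kJ/K (irreversible)

dS_gen = 2.4785 kJ/K, irreversible


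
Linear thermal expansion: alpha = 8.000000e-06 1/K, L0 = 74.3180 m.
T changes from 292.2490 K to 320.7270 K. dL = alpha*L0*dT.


dT = 28.4780 K
dL = 8.000000e-06 * 74.3180 * 28.4780 = 0.016931 m
L_final = 74.334931 m

dL = 0.016931 m


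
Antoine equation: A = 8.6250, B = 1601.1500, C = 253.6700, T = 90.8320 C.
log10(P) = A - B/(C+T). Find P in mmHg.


C+T = 344.5020
B/(C+T) = 4.6477
log10(P) = 8.6250 - 4.6477 = 3.9773
P = 10^3.9773 = 9490.2274 mmHg

9490.2274 mmHg


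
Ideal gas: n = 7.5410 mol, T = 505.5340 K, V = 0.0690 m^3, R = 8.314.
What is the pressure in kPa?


P = nRT/V = 7.5410 * 8.314 * 505.5340 / 0.0690
= 31694.8960 / 0.0690 = 459346.3184 Pa = 459.3463 kPa

459.3463 kPa


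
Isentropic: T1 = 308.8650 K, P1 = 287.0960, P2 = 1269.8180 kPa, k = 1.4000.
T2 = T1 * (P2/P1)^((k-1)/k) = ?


(k-1)/k = 0.2857
(P2/P1)^exp = 1.5293
T2 = 308.8650 * 1.5293 = 472.3441 K

472.3441 K


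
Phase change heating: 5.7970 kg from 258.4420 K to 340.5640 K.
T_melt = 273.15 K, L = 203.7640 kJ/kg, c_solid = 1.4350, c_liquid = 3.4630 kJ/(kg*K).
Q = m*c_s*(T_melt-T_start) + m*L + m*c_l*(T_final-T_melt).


Q1 (sensible, solid) = 5.7970 * 1.4350 * 14.7080 = 122.3514 kJ
Q2 (latent) = 5.7970 * 203.7640 = 1181.2199 kJ
Q3 (sensible, liquid) = 5.7970 * 3.4630 * 67.4140 = 1353.3368 kJ
Q_total = 2656.9081 kJ

2656.9081 kJ


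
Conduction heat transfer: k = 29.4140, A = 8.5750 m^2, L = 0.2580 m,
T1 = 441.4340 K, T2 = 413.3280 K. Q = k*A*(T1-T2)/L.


dT = 28.1060 K
Q = 29.4140 * 8.5750 * 28.1060 / 0.2580 = 27476.8886 W

27476.8886 W


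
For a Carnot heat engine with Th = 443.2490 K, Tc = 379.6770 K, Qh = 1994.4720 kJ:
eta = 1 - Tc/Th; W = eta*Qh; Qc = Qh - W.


eta = 1 - 379.6770/443.2490 = 0.1434
W = 0.1434 * 1994.4720 = 286.0527 kJ
Qc = 1994.4720 - 286.0527 = 1708.4193 kJ

eta = 14.3423%, W = 286.0527 kJ, Qc = 1708.4193 kJ


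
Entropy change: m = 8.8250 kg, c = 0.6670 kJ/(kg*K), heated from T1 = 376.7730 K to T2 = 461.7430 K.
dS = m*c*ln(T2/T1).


T2/T1 = 1.2255
ln(T2/T1) = 0.2034
dS = 8.8250 * 0.6670 * 0.2034 = 1.1971 kJ/K

1.1971 kJ/K


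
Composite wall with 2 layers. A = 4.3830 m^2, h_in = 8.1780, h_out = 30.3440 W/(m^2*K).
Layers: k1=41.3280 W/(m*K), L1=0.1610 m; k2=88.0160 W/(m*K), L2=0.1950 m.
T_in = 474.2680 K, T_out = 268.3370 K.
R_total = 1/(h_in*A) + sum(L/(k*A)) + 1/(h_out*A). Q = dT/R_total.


R_conv_in = 1/(8.1780*4.3830) = 0.0279
R_1 = 0.1610/(41.3280*4.3830) = 0.0009
R_2 = 0.1950/(88.0160*4.3830) = 0.0005
R_conv_out = 1/(30.3440*4.3830) = 0.0075
R_total = 0.0368 K/W
Q = 205.9310 / 0.0368 = 5594.1649 W

R_total = 0.0368 K/W, Q = 5594.1649 W


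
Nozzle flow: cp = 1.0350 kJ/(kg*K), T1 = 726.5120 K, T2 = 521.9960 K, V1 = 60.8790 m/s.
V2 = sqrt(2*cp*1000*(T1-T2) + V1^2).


dT = 204.5160 K
2*cp*1000*dT = 423348.1200
V1^2 = 3706.2526
V2 = sqrt(427054.3726) = 653.4940 m/s

653.4940 m/s


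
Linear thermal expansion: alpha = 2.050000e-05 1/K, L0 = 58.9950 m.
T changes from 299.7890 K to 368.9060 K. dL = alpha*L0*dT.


dT = 69.1170 K
dL = 2.050000e-05 * 58.9950 * 69.1170 = 0.083590 m
L_final = 59.078590 m

dL = 0.083590 m


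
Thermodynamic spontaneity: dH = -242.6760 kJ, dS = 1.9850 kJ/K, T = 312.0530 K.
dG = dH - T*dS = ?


T*dS = 312.0530 * 1.9850 = 619.4252 kJ
dG = -242.6760 - 619.4252 = -862.1012 kJ (spontaneous)

dG = -862.1012 kJ, spontaneous


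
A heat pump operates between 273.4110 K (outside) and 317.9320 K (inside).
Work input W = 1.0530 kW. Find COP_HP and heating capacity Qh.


COP = 317.9320 / 44.5210 = 7.1412
Qh = 7.1412 * 1.0530 = 7.5197 kW

COP = 7.1412, Qh = 7.5197 kW


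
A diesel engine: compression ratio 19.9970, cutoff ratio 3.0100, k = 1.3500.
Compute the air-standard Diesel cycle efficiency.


r^(k-1) = 2.8532
rc^k = 4.4265
eta = 0.5574 = 55.7423%

55.7423%


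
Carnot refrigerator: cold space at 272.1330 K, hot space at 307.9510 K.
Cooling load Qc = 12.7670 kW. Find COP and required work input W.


COP = 272.1330 / 35.8180 = 7.5977
W = 12.7670 / 7.5977 = 1.6804 kW

COP = 7.5977, W = 1.6804 kW


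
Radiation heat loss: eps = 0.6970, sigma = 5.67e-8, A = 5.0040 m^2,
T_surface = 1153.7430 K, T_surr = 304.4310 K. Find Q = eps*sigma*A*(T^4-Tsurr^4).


T^4 = 1.7719e+12
Tsurr^4 = 8.5893e+09
Q = 0.6970 * 5.67e-8 * 5.0040 * 1.7633e+12 = 348705.7318 W

348705.7318 W


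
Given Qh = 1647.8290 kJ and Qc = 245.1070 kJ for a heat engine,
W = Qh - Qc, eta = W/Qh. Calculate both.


W = 1647.8290 - 245.1070 = 1402.7220 kJ
eta = 1402.7220 / 1647.8290 = 0.8513 = 85.1255%

W = 1402.7220 kJ, eta = 85.1255%


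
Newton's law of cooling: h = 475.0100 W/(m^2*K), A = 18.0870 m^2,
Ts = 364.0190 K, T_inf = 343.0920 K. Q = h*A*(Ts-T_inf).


dT = 20.9270 K
Q = 475.0100 * 18.0870 * 20.9270 = 179794.4433 W

179794.4433 W


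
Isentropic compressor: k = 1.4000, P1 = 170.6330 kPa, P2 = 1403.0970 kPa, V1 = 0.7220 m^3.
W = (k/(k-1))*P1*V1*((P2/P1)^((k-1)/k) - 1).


(k-1)/k = 0.2857
(P2/P1)^exp = 1.8257
W = 3.5000 * 170.6330 * 0.7220 * (1.8257 - 1) = 356.0445 kJ

356.0445 kJ
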